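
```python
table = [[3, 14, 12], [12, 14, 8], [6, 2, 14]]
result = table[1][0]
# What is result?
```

table[1] = [12, 14, 8]. Taking column 0 of that row yields 12.

12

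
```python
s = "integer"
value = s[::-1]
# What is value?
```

s has length 7. The slice s[::-1] selects indices [6, 5, 4, 3, 2, 1, 0] (6->'r', 5->'e', 4->'g', 3->'e', 2->'t', 1->'n', 0->'i'), giving 'regetni'.

'regetni'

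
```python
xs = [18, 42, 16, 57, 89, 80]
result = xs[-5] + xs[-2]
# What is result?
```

xs has length 6. Negative index -5 maps to positive index 6 + (-5) = 1. xs[1] = 42.
xs has length 6. Negative index -2 maps to positive index 6 + (-2) = 4. xs[4] = 89.
Sum: 42 + 89 = 131.

131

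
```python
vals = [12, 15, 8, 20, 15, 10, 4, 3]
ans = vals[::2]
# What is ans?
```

vals has length 8. The slice vals[::2] selects indices [0, 2, 4, 6] (0->12, 2->8, 4->15, 6->4), giving [12, 8, 15, 4].

[12, 8, 15, 4]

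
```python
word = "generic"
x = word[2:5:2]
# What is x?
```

word has length 7. The slice word[2:5:2] selects indices [2, 4] (2->'n', 4->'r'), giving 'nr'.

'nr'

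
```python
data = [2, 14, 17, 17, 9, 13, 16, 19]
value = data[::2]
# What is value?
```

data has length 8. The slice data[::2] selects indices [0, 2, 4, 6] (0->2, 2->17, 4->9, 6->16), giving [2, 17, 9, 16].

[2, 17, 9, 16]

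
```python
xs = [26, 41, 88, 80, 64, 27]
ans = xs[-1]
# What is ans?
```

xs has length 6. Negative index -1 maps to positive index 6 + (-1) = 5. xs[5] = 27.

27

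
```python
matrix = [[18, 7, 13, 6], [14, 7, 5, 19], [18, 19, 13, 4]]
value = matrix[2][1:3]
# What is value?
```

matrix[2] = [18, 19, 13, 4]. matrix[2] has length 4. The slice matrix[2][1:3] selects indices [1, 2] (1->19, 2->13), giving [19, 13].

[19, 13]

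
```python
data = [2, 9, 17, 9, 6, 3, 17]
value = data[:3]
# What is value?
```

data has length 7. The slice data[:3] selects indices [0, 1, 2] (0->2, 1->9, 2->17), giving [2, 9, 17].

[2, 9, 17]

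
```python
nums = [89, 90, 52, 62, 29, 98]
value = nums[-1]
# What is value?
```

nums has length 6. Negative index -1 maps to positive index 6 + (-1) = 5. nums[5] = 98.

98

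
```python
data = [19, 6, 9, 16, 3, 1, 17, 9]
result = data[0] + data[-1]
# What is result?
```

data has length 8. data[0] = 19.
data has length 8. Negative index -1 maps to positive index 8 + (-1) = 7. data[7] = 9.
Sum: 19 + 9 = 28.

28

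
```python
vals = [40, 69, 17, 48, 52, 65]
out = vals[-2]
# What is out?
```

vals has length 6. Negative index -2 maps to positive index 6 + (-2) = 4. vals[4] = 52.

52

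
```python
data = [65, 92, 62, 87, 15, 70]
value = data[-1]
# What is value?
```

data has length 6. Negative index -1 maps to positive index 6 + (-1) = 5. data[5] = 70.

70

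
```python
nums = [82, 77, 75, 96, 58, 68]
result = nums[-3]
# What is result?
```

nums has length 6. Negative index -3 maps to positive index 6 + (-3) = 3. nums[3] = 96.

96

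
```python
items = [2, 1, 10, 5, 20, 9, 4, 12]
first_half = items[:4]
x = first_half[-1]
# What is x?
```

items has length 8. The slice items[:4] selects indices [0, 1, 2, 3] (0->2, 1->1, 2->10, 3->5), giving [2, 1, 10, 5]. So first_half = [2, 1, 10, 5]. Then first_half[-1] = 5.

5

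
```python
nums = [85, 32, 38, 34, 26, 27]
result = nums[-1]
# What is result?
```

nums has length 6. Negative index -1 maps to positive index 6 + (-1) = 5. nums[5] = 27.

27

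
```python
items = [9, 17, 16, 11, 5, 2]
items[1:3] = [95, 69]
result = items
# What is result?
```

items starts as [9, 17, 16, 11, 5, 2] (length 6). The slice items[1:3] covers indices [1, 2] with values [17, 16]. Replacing that slice with [95, 69] (same length) produces [9, 95, 69, 11, 5, 2].

[9, 95, 69, 11, 5, 2]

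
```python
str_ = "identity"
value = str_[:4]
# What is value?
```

str_ has length 8. The slice str_[:4] selects indices [0, 1, 2, 3] (0->'i', 1->'d', 2->'e', 3->'n'), giving 'iden'.

'iden'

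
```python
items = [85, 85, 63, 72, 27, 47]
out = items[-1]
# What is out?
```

items has length 6. Negative index -1 maps to positive index 6 + (-1) = 5. items[5] = 47.

47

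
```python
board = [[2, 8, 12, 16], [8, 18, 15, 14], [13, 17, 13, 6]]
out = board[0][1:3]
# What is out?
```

board[0] = [2, 8, 12, 16]. board[0] has length 4. The slice board[0][1:3] selects indices [1, 2] (1->8, 2->12), giving [8, 12].

[8, 12]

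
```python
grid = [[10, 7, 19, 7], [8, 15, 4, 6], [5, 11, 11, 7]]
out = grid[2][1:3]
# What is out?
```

grid[2] = [5, 11, 11, 7]. grid[2] has length 4. The slice grid[2][1:3] selects indices [1, 2] (1->11, 2->11), giving [11, 11].

[11, 11]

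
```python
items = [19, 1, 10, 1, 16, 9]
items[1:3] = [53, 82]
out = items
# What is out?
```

items starts as [19, 1, 10, 1, 16, 9] (length 6). The slice items[1:3] covers indices [1, 2] with values [1, 10]. Replacing that slice with [53, 82] (same length) produces [19, 53, 82, 1, 16, 9].

[19, 53, 82, 1, 16, 9]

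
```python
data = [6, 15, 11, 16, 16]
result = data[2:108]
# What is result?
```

data has length 5. The slice data[2:108] selects indices [2, 3, 4] (2->11, 3->16, 4->16), giving [11, 16, 16].

[11, 16, 16]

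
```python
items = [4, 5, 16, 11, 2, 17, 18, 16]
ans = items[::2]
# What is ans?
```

items has length 8. The slice items[::2] selects indices [0, 2, 4, 6] (0->4, 2->16, 4->2, 6->18), giving [4, 16, 2, 18].

[4, 16, 2, 18]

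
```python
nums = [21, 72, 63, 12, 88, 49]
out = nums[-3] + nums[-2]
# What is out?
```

nums has length 6. Negative index -3 maps to positive index 6 + (-3) = 3. nums[3] = 12.
nums has length 6. Negative index -2 maps to positive index 6 + (-2) = 4. nums[4] = 88.
Sum: 12 + 88 = 100.

100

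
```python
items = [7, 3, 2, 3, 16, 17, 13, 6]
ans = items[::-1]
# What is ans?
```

items has length 8. The slice items[::-1] selects indices [7, 6, 5, 4, 3, 2, 1, 0] (7->6, 6->13, 5->17, 4->16, 3->3, 2->2, 1->3, 0->7), giving [6, 13, 17, 16, 3, 2, 3, 7].

[6, 13, 17, 16, 3, 2, 3, 7]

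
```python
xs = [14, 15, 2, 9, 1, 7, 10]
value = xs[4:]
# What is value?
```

xs has length 7. The slice xs[4:] selects indices [4, 5, 6] (4->1, 5->7, 6->10), giving [1, 7, 10].

[1, 7, 10]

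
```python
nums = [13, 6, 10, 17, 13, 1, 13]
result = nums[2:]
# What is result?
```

nums has length 7. The slice nums[2:] selects indices [2, 3, 4, 5, 6] (2->10, 3->17, 4->13, 5->1, 6->13), giving [10, 17, 13, 1, 13].

[10, 17, 13, 1, 13]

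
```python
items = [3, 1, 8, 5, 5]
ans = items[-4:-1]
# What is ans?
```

items has length 5. The slice items[-4:-1] selects indices [1, 2, 3] (1->1, 2->8, 3->5), giving [1, 8, 5].

[1, 8, 5]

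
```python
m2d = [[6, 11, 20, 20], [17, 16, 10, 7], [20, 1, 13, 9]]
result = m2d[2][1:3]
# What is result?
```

m2d[2] = [20, 1, 13, 9]. m2d[2] has length 4. The slice m2d[2][1:3] selects indices [1, 2] (1->1, 2->13), giving [1, 13].

[1, 13]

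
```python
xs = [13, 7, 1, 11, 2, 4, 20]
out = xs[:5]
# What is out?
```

xs has length 7. The slice xs[:5] selects indices [0, 1, 2, 3, 4] (0->13, 1->7, 2->1, 3->11, 4->2), giving [13, 7, 1, 11, 2].

[13, 7, 1, 11, 2]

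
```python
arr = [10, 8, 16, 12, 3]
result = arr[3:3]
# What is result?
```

arr has length 5. The slice arr[3:3] resolves to an empty index range, so the result is [].

[]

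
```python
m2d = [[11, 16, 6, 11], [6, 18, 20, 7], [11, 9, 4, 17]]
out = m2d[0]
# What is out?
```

m2d has 3 rows. Row 0 is [11, 16, 6, 11].

[11, 16, 6, 11]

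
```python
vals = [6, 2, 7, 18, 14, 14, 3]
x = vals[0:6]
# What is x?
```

vals has length 7. The slice vals[0:6] selects indices [0, 1, 2, 3, 4, 5] (0->6, 1->2, 2->7, 3->18, 4->14, 5->14), giving [6, 2, 7, 18, 14, 14].

[6, 2, 7, 18, 14, 14]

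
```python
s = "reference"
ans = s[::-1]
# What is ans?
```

s has length 9. The slice s[::-1] selects indices [8, 7, 6, 5, 4, 3, 2, 1, 0] (8->'e', 7->'c', 6->'n', 5->'e', 4->'r', 3->'e', 2->'f', 1->'e', 0->'r'), giving 'ecnerefer'.

'ecnerefer'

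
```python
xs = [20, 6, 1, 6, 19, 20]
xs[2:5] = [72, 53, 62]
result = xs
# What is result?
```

xs starts as [20, 6, 1, 6, 19, 20] (length 6). The slice xs[2:5] covers indices [2, 3, 4] with values [1, 6, 19]. Replacing that slice with [72, 53, 62] (same length) produces [20, 6, 72, 53, 62, 20].

[20, 6, 72, 53, 62, 20]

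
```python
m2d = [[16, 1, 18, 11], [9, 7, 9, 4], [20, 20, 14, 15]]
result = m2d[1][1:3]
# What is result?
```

m2d[1] = [9, 7, 9, 4]. m2d[1] has length 4. The slice m2d[1][1:3] selects indices [1, 2] (1->7, 2->9), giving [7, 9].

[7, 9]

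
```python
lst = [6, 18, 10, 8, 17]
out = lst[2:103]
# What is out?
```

lst has length 5. The slice lst[2:103] selects indices [2, 3, 4] (2->10, 3->8, 4->17), giving [10, 8, 17].

[10, 8, 17]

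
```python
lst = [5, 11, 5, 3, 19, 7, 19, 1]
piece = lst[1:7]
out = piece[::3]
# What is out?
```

lst has length 8. The slice lst[1:7] selects indices [1, 2, 3, 4, 5, 6] (1->11, 2->5, 3->3, 4->19, 5->7, 6->19), giving [11, 5, 3, 19, 7, 19]. So piece = [11, 5, 3, 19, 7, 19]. piece has length 6. The slice piece[::3] selects indices [0, 3] (0->11, 3->19), giving [11, 19].

[11, 19]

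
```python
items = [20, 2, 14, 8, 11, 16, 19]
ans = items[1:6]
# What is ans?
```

items has length 7. The slice items[1:6] selects indices [1, 2, 3, 4, 5] (1->2, 2->14, 3->8, 4->11, 5->16), giving [2, 14, 8, 11, 16].

[2, 14, 8, 11, 16]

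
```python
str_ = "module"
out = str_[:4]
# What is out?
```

str_ has length 6. The slice str_[:4] selects indices [0, 1, 2, 3] (0->'m', 1->'o', 2->'d', 3->'u'), giving 'modu'.

'modu'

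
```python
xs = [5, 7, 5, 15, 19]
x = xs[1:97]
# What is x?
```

xs has length 5. The slice xs[1:97] selects indices [1, 2, 3, 4] (1->7, 2->5, 3->15, 4->19), giving [7, 5, 15, 19].

[7, 5, 15, 19]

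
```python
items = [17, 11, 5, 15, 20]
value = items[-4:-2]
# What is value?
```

items has length 5. The slice items[-4:-2] selects indices [1, 2] (1->11, 2->5), giving [11, 5].

[11, 5]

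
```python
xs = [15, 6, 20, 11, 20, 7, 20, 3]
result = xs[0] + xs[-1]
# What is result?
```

xs has length 8. xs[0] = 15.
xs has length 8. Negative index -1 maps to positive index 8 + (-1) = 7. xs[7] = 3.
Sum: 15 + 3 = 18.

18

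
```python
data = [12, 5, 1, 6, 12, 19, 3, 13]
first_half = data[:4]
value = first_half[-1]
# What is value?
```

data has length 8. The slice data[:4] selects indices [0, 1, 2, 3] (0->12, 1->5, 2->1, 3->6), giving [12, 5, 1, 6]. So first_half = [12, 5, 1, 6]. Then first_half[-1] = 6.

6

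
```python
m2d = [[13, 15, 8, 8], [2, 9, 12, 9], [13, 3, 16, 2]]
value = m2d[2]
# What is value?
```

m2d has 3 rows. Row 2 is [13, 3, 16, 2].

[13, 3, 16, 2]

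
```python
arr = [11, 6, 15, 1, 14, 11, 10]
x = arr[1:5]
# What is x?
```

arr has length 7. The slice arr[1:5] selects indices [1, 2, 3, 4] (1->6, 2->15, 3->1, 4->14), giving [6, 15, 1, 14].

[6, 15, 1, 14]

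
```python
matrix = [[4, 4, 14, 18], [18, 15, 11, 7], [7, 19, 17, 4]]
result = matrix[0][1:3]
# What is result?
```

matrix[0] = [4, 4, 14, 18]. matrix[0] has length 4. The slice matrix[0][1:3] selects indices [1, 2] (1->4, 2->14), giving [4, 14].

[4, 14]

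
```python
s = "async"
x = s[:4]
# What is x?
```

s has length 5. The slice s[:4] selects indices [0, 1, 2, 3] (0->'a', 1->'s', 2->'y', 3->'n'), giving 'asyn'.

'asyn'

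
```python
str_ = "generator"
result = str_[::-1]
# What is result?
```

str_ has length 9. The slice str_[::-1] selects indices [8, 7, 6, 5, 4, 3, 2, 1, 0] (8->'r', 7->'o', 6->'t', 5->'a', 4->'r', 3->'e', 2->'n', 1->'e', 0->'g'), giving 'rotareneg'.

'rotareneg'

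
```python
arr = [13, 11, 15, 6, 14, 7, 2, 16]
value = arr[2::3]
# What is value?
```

arr has length 8. The slice arr[2::3] selects indices [2, 5] (2->15, 5->7), giving [15, 7].

[15, 7]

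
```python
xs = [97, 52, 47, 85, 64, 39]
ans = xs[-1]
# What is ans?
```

xs has length 6. Negative index -1 maps to positive index 6 + (-1) = 5. xs[5] = 39.

39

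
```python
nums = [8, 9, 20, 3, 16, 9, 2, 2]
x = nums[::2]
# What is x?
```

nums has length 8. The slice nums[::2] selects indices [0, 2, 4, 6] (0->8, 2->20, 4->16, 6->2), giving [8, 20, 16, 2].

[8, 20, 16, 2]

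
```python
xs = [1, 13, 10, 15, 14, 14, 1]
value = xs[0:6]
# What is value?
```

xs has length 7. The slice xs[0:6] selects indices [0, 1, 2, 3, 4, 5] (0->1, 1->13, 2->10, 3->15, 4->14, 5->14), giving [1, 13, 10, 15, 14, 14].

[1, 13, 10, 15, 14, 14]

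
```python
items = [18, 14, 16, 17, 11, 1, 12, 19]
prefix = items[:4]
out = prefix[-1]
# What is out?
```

items has length 8. The slice items[:4] selects indices [0, 1, 2, 3] (0->18, 1->14, 2->16, 3->17), giving [18, 14, 16, 17]. So prefix = [18, 14, 16, 17]. Then prefix[-1] = 17.

17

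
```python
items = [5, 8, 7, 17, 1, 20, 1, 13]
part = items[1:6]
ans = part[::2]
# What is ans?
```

items has length 8. The slice items[1:6] selects indices [1, 2, 3, 4, 5] (1->8, 2->7, 3->17, 4->1, 5->20), giving [8, 7, 17, 1, 20]. So part = [8, 7, 17, 1, 20]. part has length 5. The slice part[::2] selects indices [0, 2, 4] (0->8, 2->17, 4->20), giving [8, 17, 20].

[8, 17, 20]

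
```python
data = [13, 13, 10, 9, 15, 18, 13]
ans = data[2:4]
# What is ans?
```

data has length 7. The slice data[2:4] selects indices [2, 3] (2->10, 3->9), giving [10, 9].

[10, 9]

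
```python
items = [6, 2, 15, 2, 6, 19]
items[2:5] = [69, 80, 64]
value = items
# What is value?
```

items starts as [6, 2, 15, 2, 6, 19] (length 6). The slice items[2:5] covers indices [2, 3, 4] with values [15, 2, 6]. Replacing that slice with [69, 80, 64] (same length) produces [6, 2, 69, 80, 64, 19].

[6, 2, 69, 80, 64, 19]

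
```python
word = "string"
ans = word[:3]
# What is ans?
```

word has length 6. The slice word[:3] selects indices [0, 1, 2] (0->'s', 1->'t', 2->'r'), giving 'str'.

'str'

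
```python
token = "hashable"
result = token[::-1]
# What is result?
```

token has length 8. The slice token[::-1] selects indices [7, 6, 5, 4, 3, 2, 1, 0] (7->'e', 6->'l', 5->'b', 4->'a', 3->'h', 2->'s', 1->'a', 0->'h'), giving 'elbahsah'.

'elbahsah'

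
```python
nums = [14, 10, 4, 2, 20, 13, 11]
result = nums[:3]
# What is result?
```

nums has length 7. The slice nums[:3] selects indices [0, 1, 2] (0->14, 1->10, 2->4), giving [14, 10, 4].

[14, 10, 4]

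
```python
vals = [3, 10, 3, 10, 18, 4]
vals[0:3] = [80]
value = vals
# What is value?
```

vals starts as [3, 10, 3, 10, 18, 4] (length 6). The slice vals[0:3] covers indices [0, 1, 2] with values [3, 10, 3]. Replacing that slice with [80] (different length) produces [80, 10, 18, 4].

[80, 10, 18, 4]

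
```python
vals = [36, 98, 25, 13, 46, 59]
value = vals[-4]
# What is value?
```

vals has length 6. Negative index -4 maps to positive index 6 + (-4) = 2. vals[2] = 25.

25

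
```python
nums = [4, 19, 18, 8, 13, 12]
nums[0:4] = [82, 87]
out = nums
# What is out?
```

nums starts as [4, 19, 18, 8, 13, 12] (length 6). The slice nums[0:4] covers indices [0, 1, 2, 3] with values [4, 19, 18, 8]. Replacing that slice with [82, 87] (different length) produces [82, 87, 13, 12].

[82, 87, 13, 12]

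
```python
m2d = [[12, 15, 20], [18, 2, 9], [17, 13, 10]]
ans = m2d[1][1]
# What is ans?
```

m2d[1] = [18, 2, 9]. Taking column 1 of that row yields 2.

2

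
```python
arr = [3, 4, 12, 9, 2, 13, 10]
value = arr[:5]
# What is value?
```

arr has length 7. The slice arr[:5] selects indices [0, 1, 2, 3, 4] (0->3, 1->4, 2->12, 3->9, 4->2), giving [3, 4, 12, 9, 2].

[3, 4, 12, 9, 2]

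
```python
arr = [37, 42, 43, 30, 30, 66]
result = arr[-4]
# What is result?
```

arr has length 6. Negative index -4 maps to positive index 6 + (-4) = 2. arr[2] = 43.

43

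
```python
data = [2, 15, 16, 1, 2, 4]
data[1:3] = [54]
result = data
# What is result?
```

data starts as [2, 15, 16, 1, 2, 4] (length 6). The slice data[1:3] covers indices [1, 2] with values [15, 16]. Replacing that slice with [54] (different length) produces [2, 54, 1, 2, 4].

[2, 54, 1, 2, 4]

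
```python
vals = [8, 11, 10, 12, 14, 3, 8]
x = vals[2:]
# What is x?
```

vals has length 7. The slice vals[2:] selects indices [2, 3, 4, 5, 6] (2->10, 3->12, 4->14, 5->3, 6->8), giving [10, 12, 14, 3, 8].

[10, 12, 14, 3, 8]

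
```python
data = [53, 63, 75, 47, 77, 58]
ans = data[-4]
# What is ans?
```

data has length 6. Negative index -4 maps to positive index 6 + (-4) = 2. data[2] = 75.

75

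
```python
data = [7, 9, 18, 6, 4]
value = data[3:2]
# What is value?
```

data has length 5. The slice data[3:2] resolves to an empty index range, so the result is [].

[]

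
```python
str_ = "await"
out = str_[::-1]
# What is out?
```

str_ has length 5. The slice str_[::-1] selects indices [4, 3, 2, 1, 0] (4->'t', 3->'i', 2->'a', 1->'w', 0->'a'), giving 'tiawa'.

'tiawa'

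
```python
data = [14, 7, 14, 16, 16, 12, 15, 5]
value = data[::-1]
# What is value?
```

data has length 8. The slice data[::-1] selects indices [7, 6, 5, 4, 3, 2, 1, 0] (7->5, 6->15, 5->12, 4->16, 3->16, 2->14, 1->7, 0->14), giving [5, 15, 12, 16, 16, 14, 7, 14].

[5, 15, 12, 16, 16, 14, 7, 14]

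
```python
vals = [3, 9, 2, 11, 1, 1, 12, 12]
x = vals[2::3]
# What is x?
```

vals has length 8. The slice vals[2::3] selects indices [2, 5] (2->2, 5->1), giving [2, 1].

[2, 1]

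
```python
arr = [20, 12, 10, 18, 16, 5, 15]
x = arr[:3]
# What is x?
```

arr has length 7. The slice arr[:3] selects indices [0, 1, 2] (0->20, 1->12, 2->10), giving [20, 12, 10].

[20, 12, 10]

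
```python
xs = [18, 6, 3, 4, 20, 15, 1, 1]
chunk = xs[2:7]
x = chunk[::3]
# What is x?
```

xs has length 8. The slice xs[2:7] selects indices [2, 3, 4, 5, 6] (2->3, 3->4, 4->20, 5->15, 6->1), giving [3, 4, 20, 15, 1]. So chunk = [3, 4, 20, 15, 1]. chunk has length 5. The slice chunk[::3] selects indices [0, 3] (0->3, 3->15), giving [3, 15].

[3, 15]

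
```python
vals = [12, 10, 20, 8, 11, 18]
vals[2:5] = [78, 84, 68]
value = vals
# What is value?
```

vals starts as [12, 10, 20, 8, 11, 18] (length 6). The slice vals[2:5] covers indices [2, 3, 4] with values [20, 8, 11]. Replacing that slice with [78, 84, 68] (same length) produces [12, 10, 78, 84, 68, 18].

[12, 10, 78, 84, 68, 18]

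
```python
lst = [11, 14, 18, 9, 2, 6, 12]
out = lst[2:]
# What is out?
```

lst has length 7. The slice lst[2:] selects indices [2, 3, 4, 5, 6] (2->18, 3->9, 4->2, 5->6, 6->12), giving [18, 9, 2, 6, 12].

[18, 9, 2, 6, 12]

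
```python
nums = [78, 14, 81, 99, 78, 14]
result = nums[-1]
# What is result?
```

nums has length 6. Negative index -1 maps to positive index 6 + (-1) = 5. nums[5] = 14.

14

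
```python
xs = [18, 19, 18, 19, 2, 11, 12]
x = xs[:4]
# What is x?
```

xs has length 7. The slice xs[:4] selects indices [0, 1, 2, 3] (0->18, 1->19, 2->18, 3->19), giving [18, 19, 18, 19].

[18, 19, 18, 19]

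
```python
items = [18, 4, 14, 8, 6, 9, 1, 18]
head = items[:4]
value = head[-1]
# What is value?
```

items has length 8. The slice items[:4] selects indices [0, 1, 2, 3] (0->18, 1->4, 2->14, 3->8), giving [18, 4, 14, 8]. So head = [18, 4, 14, 8]. Then head[-1] = 8.

8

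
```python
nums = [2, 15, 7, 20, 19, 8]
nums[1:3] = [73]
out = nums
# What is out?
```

nums starts as [2, 15, 7, 20, 19, 8] (length 6). The slice nums[1:3] covers indices [1, 2] with values [15, 7]. Replacing that slice with [73] (different length) produces [2, 73, 20, 19, 8].

[2, 73, 20, 19, 8]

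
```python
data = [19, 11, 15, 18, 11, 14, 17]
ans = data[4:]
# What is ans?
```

data has length 7. The slice data[4:] selects indices [4, 5, 6] (4->11, 5->14, 6->17), giving [11, 14, 17].

[11, 14, 17]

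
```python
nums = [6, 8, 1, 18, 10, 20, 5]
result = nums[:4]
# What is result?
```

nums has length 7. The slice nums[:4] selects indices [0, 1, 2, 3] (0->6, 1->8, 2->1, 3->18), giving [6, 8, 1, 18].

[6, 8, 1, 18]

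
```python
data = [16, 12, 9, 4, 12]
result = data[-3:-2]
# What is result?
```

data has length 5. The slice data[-3:-2] selects indices [2] (2->9), giving [9].

[9]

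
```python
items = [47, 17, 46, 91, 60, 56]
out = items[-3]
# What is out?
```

items has length 6. Negative index -3 maps to positive index 6 + (-3) = 3. items[3] = 91.

91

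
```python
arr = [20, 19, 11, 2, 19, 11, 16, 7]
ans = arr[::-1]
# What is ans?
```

arr has length 8. The slice arr[::-1] selects indices [7, 6, 5, 4, 3, 2, 1, 0] (7->7, 6->16, 5->11, 4->19, 3->2, 2->11, 1->19, 0->20), giving [7, 16, 11, 19, 2, 11, 19, 20].

[7, 16, 11, 19, 2, 11, 19, 20]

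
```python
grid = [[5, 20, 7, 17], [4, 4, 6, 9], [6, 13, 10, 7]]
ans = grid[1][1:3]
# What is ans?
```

grid[1] = [4, 4, 6, 9]. grid[1] has length 4. The slice grid[1][1:3] selects indices [1, 2] (1->4, 2->6), giving [4, 6].

[4, 6]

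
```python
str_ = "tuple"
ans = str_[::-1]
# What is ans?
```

str_ has length 5. The slice str_[::-1] selects indices [4, 3, 2, 1, 0] (4->'e', 3->'l', 2->'p', 1->'u', 0->'t'), giving 'elput'.

'elput'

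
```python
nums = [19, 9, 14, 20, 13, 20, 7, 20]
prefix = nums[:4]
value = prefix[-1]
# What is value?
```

nums has length 8. The slice nums[:4] selects indices [0, 1, 2, 3] (0->19, 1->9, 2->14, 3->20), giving [19, 9, 14, 20]. So prefix = [19, 9, 14, 20]. Then prefix[-1] = 20.

20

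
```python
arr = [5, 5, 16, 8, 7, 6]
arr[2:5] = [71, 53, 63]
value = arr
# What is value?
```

arr starts as [5, 5, 16, 8, 7, 6] (length 6). The slice arr[2:5] covers indices [2, 3, 4] with values [16, 8, 7]. Replacing that slice with [71, 53, 63] (same length) produces [5, 5, 71, 53, 63, 6].

[5, 5, 71, 53, 63, 6]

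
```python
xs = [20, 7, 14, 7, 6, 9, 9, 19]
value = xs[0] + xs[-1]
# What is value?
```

xs has length 8. xs[0] = 20.
xs has length 8. Negative index -1 maps to positive index 8 + (-1) = 7. xs[7] = 19.
Sum: 20 + 19 = 39.

39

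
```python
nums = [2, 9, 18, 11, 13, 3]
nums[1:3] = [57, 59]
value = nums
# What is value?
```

nums starts as [2, 9, 18, 11, 13, 3] (length 6). The slice nums[1:3] covers indices [1, 2] with values [9, 18]. Replacing that slice with [57, 59] (same length) produces [2, 57, 59, 11, 13, 3].

[2, 57, 59, 11, 13, 3]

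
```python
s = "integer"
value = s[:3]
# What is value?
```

s has length 7. The slice s[:3] selects indices [0, 1, 2] (0->'i', 1->'n', 2->'t'), giving 'int'.

'int'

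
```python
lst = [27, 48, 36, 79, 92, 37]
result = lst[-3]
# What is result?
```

lst has length 6. Negative index -3 maps to positive index 6 + (-3) = 3. lst[3] = 79.

79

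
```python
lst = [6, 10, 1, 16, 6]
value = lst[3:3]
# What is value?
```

lst has length 5. The slice lst[3:3] resolves to an empty index range, so the result is [].

[]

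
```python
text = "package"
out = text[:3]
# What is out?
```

text has length 7. The slice text[:3] selects indices [0, 1, 2] (0->'p', 1->'a', 2->'c'), giving 'pac'.

'pac'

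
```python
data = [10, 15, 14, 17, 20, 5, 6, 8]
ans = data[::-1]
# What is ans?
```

data has length 8. The slice data[::-1] selects indices [7, 6, 5, 4, 3, 2, 1, 0] (7->8, 6->6, 5->5, 4->20, 3->17, 2->14, 1->15, 0->10), giving [8, 6, 5, 20, 17, 14, 15, 10].

[8, 6, 5, 20, 17, 14, 15, 10]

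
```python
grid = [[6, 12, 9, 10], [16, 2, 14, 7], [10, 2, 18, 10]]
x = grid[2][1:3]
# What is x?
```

grid[2] = [10, 2, 18, 10]. grid[2] has length 4. The slice grid[2][1:3] selects indices [1, 2] (1->2, 2->18), giving [2, 18].

[2, 18]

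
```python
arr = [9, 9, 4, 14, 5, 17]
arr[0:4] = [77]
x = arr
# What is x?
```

arr starts as [9, 9, 4, 14, 5, 17] (length 6). The slice arr[0:4] covers indices [0, 1, 2, 3] with values [9, 9, 4, 14]. Replacing that slice with [77] (different length) produces [77, 5, 17].

[77, 5, 17]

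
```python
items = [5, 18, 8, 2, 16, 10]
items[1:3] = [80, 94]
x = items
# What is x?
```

items starts as [5, 18, 8, 2, 16, 10] (length 6). The slice items[1:3] covers indices [1, 2] with values [18, 8]. Replacing that slice with [80, 94] (same length) produces [5, 80, 94, 2, 16, 10].

[5, 80, 94, 2, 16, 10]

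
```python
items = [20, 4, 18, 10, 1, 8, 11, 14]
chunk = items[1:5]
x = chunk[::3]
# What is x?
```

items has length 8. The slice items[1:5] selects indices [1, 2, 3, 4] (1->4, 2->18, 3->10, 4->1), giving [4, 18, 10, 1]. So chunk = [4, 18, 10, 1]. chunk has length 4. The slice chunk[::3] selects indices [0, 3] (0->4, 3->1), giving [4, 1].

[4, 1]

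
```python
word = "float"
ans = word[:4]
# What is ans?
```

word has length 5. The slice word[:4] selects indices [0, 1, 2, 3] (0->'f', 1->'l', 2->'o', 3->'a'), giving 'floa'.

'floa'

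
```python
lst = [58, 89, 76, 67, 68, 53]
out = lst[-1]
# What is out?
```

lst has length 6. Negative index -1 maps to positive index 6 + (-1) = 5. lst[5] = 53.

53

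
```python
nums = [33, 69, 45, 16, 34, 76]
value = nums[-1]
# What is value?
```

nums has length 6. Negative index -1 maps to positive index 6 + (-1) = 5. nums[5] = 76.

76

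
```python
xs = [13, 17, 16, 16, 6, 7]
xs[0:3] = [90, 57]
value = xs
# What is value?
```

xs starts as [13, 17, 16, 16, 6, 7] (length 6). The slice xs[0:3] covers indices [0, 1, 2] with values [13, 17, 16]. Replacing that slice with [90, 57] (different length) produces [90, 57, 16, 6, 7].

[90, 57, 16, 6, 7]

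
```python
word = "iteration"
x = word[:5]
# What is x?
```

word has length 9. The slice word[:5] selects indices [0, 1, 2, 3, 4] (0->'i', 1->'t', 2->'e', 3->'r', 4->'a'), giving 'itera'.

'itera'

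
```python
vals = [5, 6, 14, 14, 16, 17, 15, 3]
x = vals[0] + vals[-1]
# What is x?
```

vals has length 8. vals[0] = 5.
vals has length 8. Negative index -1 maps to positive index 8 + (-1) = 7. vals[7] = 3.
Sum: 5 + 3 = 8.

8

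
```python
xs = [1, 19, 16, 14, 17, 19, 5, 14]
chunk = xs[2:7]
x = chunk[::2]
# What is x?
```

xs has length 8. The slice xs[2:7] selects indices [2, 3, 4, 5, 6] (2->16, 3->14, 4->17, 5->19, 6->5), giving [16, 14, 17, 19, 5]. So chunk = [16, 14, 17, 19, 5]. chunk has length 5. The slice chunk[::2] selects indices [0, 2, 4] (0->16, 2->17, 4->5), giving [16, 17, 5].

[16, 17, 5]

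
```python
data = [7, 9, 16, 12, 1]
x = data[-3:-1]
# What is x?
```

data has length 5. The slice data[-3:-1] selects indices [2, 3] (2->16, 3->12), giving [16, 12].

[16, 12]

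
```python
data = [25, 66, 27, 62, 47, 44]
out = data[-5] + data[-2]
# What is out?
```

data has length 6. Negative index -5 maps to positive index 6 + (-5) = 1. data[1] = 66.
data has length 6. Negative index -2 maps to positive index 6 + (-2) = 4. data[4] = 47.
Sum: 66 + 47 = 113.

113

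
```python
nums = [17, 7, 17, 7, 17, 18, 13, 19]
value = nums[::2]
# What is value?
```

nums has length 8. The slice nums[::2] selects indices [0, 2, 4, 6] (0->17, 2->17, 4->17, 6->13), giving [17, 17, 17, 13].

[17, 17, 17, 13]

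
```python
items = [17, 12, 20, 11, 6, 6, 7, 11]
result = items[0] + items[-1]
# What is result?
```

items has length 8. items[0] = 17.
items has length 8. Negative index -1 maps to positive index 8 + (-1) = 7. items[7] = 11.
Sum: 17 + 11 = 28.

28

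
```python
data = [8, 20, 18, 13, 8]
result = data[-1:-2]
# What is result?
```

data has length 5. The slice data[-1:-2] resolves to an empty index range, so the result is [].

[]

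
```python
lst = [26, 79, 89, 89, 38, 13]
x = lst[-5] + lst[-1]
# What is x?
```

lst has length 6. Negative index -5 maps to positive index 6 + (-5) = 1. lst[1] = 79.
lst has length 6. Negative index -1 maps to positive index 6 + (-1) = 5. lst[5] = 13.
Sum: 79 + 13 = 92.

92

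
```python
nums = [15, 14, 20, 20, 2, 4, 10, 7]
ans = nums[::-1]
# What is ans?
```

nums has length 8. The slice nums[::-1] selects indices [7, 6, 5, 4, 3, 2, 1, 0] (7->7, 6->10, 5->4, 4->2, 3->20, 2->20, 1->14, 0->15), giving [7, 10, 4, 2, 20, 20, 14, 15].

[7, 10, 4, 2, 20, 20, 14, 15]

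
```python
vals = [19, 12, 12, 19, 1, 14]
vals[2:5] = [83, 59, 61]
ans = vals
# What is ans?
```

vals starts as [19, 12, 12, 19, 1, 14] (length 6). The slice vals[2:5] covers indices [2, 3, 4] with values [12, 19, 1]. Replacing that slice with [83, 59, 61] (same length) produces [19, 12, 83, 59, 61, 14].

[19, 12, 83, 59, 61, 14]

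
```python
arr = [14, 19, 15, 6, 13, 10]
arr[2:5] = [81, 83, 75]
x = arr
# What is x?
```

arr starts as [14, 19, 15, 6, 13, 10] (length 6). The slice arr[2:5] covers indices [2, 3, 4] with values [15, 6, 13]. Replacing that slice with [81, 83, 75] (same length) produces [14, 19, 81, 83, 75, 10].

[14, 19, 81, 83, 75, 10]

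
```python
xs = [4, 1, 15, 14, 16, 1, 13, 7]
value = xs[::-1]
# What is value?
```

xs has length 8. The slice xs[::-1] selects indices [7, 6, 5, 4, 3, 2, 1, 0] (7->7, 6->13, 5->1, 4->16, 3->14, 2->15, 1->1, 0->4), giving [7, 13, 1, 16, 14, 15, 1, 4].

[7, 13, 1, 16, 14, 15, 1, 4]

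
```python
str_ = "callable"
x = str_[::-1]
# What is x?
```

str_ has length 8. The slice str_[::-1] selects indices [7, 6, 5, 4, 3, 2, 1, 0] (7->'e', 6->'l', 5->'b', 4->'a', 3->'l', 2->'l', 1->'a', 0->'c'), giving 'elballac'.

'elballac'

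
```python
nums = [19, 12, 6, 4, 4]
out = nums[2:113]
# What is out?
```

nums has length 5. The slice nums[2:113] selects indices [2, 3, 4] (2->6, 3->4, 4->4), giving [6, 4, 4].

[6, 4, 4]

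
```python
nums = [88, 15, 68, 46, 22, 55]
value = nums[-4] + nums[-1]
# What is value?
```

nums has length 6. Negative index -4 maps to positive index 6 + (-4) = 2. nums[2] = 68.
nums has length 6. Negative index -1 maps to positive index 6 + (-1) = 5. nums[5] = 55.
Sum: 68 + 55 = 123.

123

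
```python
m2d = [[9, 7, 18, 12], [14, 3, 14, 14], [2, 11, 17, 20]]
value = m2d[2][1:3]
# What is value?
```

m2d[2] = [2, 11, 17, 20]. m2d[2] has length 4. The slice m2d[2][1:3] selects indices [1, 2] (1->11, 2->17), giving [11, 17].

[11, 17]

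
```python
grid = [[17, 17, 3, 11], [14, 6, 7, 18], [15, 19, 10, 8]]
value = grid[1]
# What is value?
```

grid has 3 rows. Row 1 is [14, 6, 7, 18].

[14, 6, 7, 18]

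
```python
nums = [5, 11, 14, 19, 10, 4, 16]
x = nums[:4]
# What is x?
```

nums has length 7. The slice nums[:4] selects indices [0, 1, 2, 3] (0->5, 1->11, 2->14, 3->19), giving [5, 11, 14, 19].

[5, 11, 14, 19]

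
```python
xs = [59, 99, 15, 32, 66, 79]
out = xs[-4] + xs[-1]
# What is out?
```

xs has length 6. Negative index -4 maps to positive index 6 + (-4) = 2. xs[2] = 15.
xs has length 6. Negative index -1 maps to positive index 6 + (-1) = 5. xs[5] = 79.
Sum: 15 + 79 = 94.

94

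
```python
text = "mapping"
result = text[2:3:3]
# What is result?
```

text has length 7. The slice text[2:3:3] selects indices [2] (2->'p'), giving 'p'.

'p'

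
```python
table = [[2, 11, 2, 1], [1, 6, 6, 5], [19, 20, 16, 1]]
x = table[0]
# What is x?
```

table has 3 rows. Row 0 is [2, 11, 2, 1].

[2, 11, 2, 1]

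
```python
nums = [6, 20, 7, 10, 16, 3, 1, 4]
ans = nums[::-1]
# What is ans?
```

nums has length 8. The slice nums[::-1] selects indices [7, 6, 5, 4, 3, 2, 1, 0] (7->4, 6->1, 5->3, 4->16, 3->10, 2->7, 1->20, 0->6), giving [4, 1, 3, 16, 10, 7, 20, 6].

[4, 1, 3, 16, 10, 7, 20, 6]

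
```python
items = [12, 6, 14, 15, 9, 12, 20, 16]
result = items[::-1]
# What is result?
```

items has length 8. The slice items[::-1] selects indices [7, 6, 5, 4, 3, 2, 1, 0] (7->16, 6->20, 5->12, 4->9, 3->15, 2->14, 1->6, 0->12), giving [16, 20, 12, 9, 15, 14, 6, 12].

[16, 20, 12, 9, 15, 14, 6, 12]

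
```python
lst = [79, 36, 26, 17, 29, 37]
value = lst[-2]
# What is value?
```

lst has length 6. Negative index -2 maps to positive index 6 + (-2) = 4. lst[4] = 29.

29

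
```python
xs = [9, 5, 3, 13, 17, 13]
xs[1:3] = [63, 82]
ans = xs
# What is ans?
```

xs starts as [9, 5, 3, 13, 17, 13] (length 6). The slice xs[1:3] covers indices [1, 2] with values [5, 3]. Replacing that slice with [63, 82] (same length) produces [9, 63, 82, 13, 17, 13].

[9, 63, 82, 13, 17, 13]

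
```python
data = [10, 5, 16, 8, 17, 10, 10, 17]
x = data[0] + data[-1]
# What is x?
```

data has length 8. data[0] = 10.
data has length 8. Negative index -1 maps to positive index 8 + (-1) = 7. data[7] = 17.
Sum: 10 + 17 = 27.

27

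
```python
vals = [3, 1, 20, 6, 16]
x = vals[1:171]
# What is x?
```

vals has length 5. The slice vals[1:171] selects indices [1, 2, 3, 4] (1->1, 2->20, 3->6, 4->16), giving [1, 20, 6, 16].

[1, 20, 6, 16]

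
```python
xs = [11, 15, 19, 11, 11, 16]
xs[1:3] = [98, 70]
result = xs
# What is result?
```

xs starts as [11, 15, 19, 11, 11, 16] (length 6). The slice xs[1:3] covers indices [1, 2] with values [15, 19]. Replacing that slice with [98, 70] (same length) produces [11, 98, 70, 11, 11, 16].

[11, 98, 70, 11, 11, 16]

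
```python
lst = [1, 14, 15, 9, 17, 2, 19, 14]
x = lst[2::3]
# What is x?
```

lst has length 8. The slice lst[2::3] selects indices [2, 5] (2->15, 5->2), giving [15, 2].

[15, 2]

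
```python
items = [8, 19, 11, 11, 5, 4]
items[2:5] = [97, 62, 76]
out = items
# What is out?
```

items starts as [8, 19, 11, 11, 5, 4] (length 6). The slice items[2:5] covers indices [2, 3, 4] with values [11, 11, 5]. Replacing that slice with [97, 62, 76] (same length) produces [8, 19, 97, 62, 76, 4].

[8, 19, 97, 62, 76, 4]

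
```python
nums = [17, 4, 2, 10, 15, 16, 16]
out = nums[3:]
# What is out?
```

nums has length 7. The slice nums[3:] selects indices [3, 4, 5, 6] (3->10, 4->15, 5->16, 6->16), giving [10, 15, 16, 16].

[10, 15, 16, 16]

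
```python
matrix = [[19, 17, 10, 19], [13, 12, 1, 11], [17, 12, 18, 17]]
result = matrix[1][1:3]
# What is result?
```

matrix[1] = [13, 12, 1, 11]. matrix[1] has length 4. The slice matrix[1][1:3] selects indices [1, 2] (1->12, 2->1), giving [12, 1].

[12, 1]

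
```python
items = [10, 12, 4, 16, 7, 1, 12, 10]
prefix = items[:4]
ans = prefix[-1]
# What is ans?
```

items has length 8. The slice items[:4] selects indices [0, 1, 2, 3] (0->10, 1->12, 2->4, 3->16), giving [10, 12, 4, 16]. So prefix = [10, 12, 4, 16]. Then prefix[-1] = 16.

16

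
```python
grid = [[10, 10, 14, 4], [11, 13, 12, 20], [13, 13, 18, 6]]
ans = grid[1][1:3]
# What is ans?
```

grid[1] = [11, 13, 12, 20]. grid[1] has length 4. The slice grid[1][1:3] selects indices [1, 2] (1->13, 2->12), giving [13, 12].

[13, 12]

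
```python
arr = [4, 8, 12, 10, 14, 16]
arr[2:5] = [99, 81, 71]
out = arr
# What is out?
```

arr starts as [4, 8, 12, 10, 14, 16] (length 6). The slice arr[2:5] covers indices [2, 3, 4] with values [12, 10, 14]. Replacing that slice with [99, 81, 71] (same length) produces [4, 8, 99, 81, 71, 16].

[4, 8, 99, 81, 71, 16]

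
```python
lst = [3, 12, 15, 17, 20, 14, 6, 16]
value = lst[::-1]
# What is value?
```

lst has length 8. The slice lst[::-1] selects indices [7, 6, 5, 4, 3, 2, 1, 0] (7->16, 6->6, 5->14, 4->20, 3->17, 2->15, 1->12, 0->3), giving [16, 6, 14, 20, 17, 15, 12, 3].

[16, 6, 14, 20, 17, 15, 12, 3]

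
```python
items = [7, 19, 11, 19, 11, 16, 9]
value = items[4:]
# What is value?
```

items has length 7. The slice items[4:] selects indices [4, 5, 6] (4->11, 5->16, 6->9), giving [11, 16, 9].

[11, 16, 9]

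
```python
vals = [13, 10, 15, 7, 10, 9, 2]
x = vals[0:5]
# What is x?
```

vals has length 7. The slice vals[0:5] selects indices [0, 1, 2, 3, 4] (0->13, 1->10, 2->15, 3->7, 4->10), giving [13, 10, 15, 7, 10].

[13, 10, 15, 7, 10]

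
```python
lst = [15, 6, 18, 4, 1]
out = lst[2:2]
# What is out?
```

lst has length 5. The slice lst[2:2] resolves to an empty index range, so the result is [].

[]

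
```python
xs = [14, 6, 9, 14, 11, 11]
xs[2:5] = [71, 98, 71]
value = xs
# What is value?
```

xs starts as [14, 6, 9, 14, 11, 11] (length 6). The slice xs[2:5] covers indices [2, 3, 4] with values [9, 14, 11]. Replacing that slice with [71, 98, 71] (same length) produces [14, 6, 71, 98, 71, 11].

[14, 6, 71, 98, 71, 11]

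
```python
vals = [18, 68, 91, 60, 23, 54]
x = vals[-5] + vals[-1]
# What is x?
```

vals has length 6. Negative index -5 maps to positive index 6 + (-5) = 1. vals[1] = 68.
vals has length 6. Negative index -1 maps to positive index 6 + (-1) = 5. vals[5] = 54.
Sum: 68 + 54 = 122.

122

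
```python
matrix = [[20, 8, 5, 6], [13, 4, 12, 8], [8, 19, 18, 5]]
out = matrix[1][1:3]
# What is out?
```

matrix[1] = [13, 4, 12, 8]. matrix[1] has length 4. The slice matrix[1][1:3] selects indices [1, 2] (1->4, 2->12), giving [4, 12].

[4, 12]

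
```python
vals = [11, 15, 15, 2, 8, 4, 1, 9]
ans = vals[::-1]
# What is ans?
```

vals has length 8. The slice vals[::-1] selects indices [7, 6, 5, 4, 3, 2, 1, 0] (7->9, 6->1, 5->4, 4->8, 3->2, 2->15, 1->15, 0->11), giving [9, 1, 4, 8, 2, 15, 15, 11].

[9, 1, 4, 8, 2, 15, 15, 11]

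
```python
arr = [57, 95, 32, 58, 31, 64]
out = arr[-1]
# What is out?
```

arr has length 6. Negative index -1 maps to positive index 6 + (-1) = 5. arr[5] = 64.

64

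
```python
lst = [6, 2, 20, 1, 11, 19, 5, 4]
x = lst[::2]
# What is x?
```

lst has length 8. The slice lst[::2] selects indices [0, 2, 4, 6] (0->6, 2->20, 4->11, 6->5), giving [6, 20, 11, 5].

[6, 20, 11, 5]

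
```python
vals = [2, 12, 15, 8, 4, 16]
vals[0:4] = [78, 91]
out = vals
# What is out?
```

vals starts as [2, 12, 15, 8, 4, 16] (length 6). The slice vals[0:4] covers indices [0, 1, 2, 3] with values [2, 12, 15, 8]. Replacing that slice with [78, 91] (different length) produces [78, 91, 4, 16].

[78, 91, 4, 16]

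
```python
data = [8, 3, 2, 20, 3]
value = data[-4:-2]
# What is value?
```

data has length 5. The slice data[-4:-2] selects indices [1, 2] (1->3, 2->2), giving [3, 2].

[3, 2]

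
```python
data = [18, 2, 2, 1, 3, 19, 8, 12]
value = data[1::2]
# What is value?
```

data has length 8. The slice data[1::2] selects indices [1, 3, 5, 7] (1->2, 3->1, 5->19, 7->12), giving [2, 1, 19, 12].

[2, 1, 19, 12]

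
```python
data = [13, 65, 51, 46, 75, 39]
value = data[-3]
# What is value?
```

data has length 6. Negative index -3 maps to positive index 6 + (-3) = 3. data[3] = 46.

46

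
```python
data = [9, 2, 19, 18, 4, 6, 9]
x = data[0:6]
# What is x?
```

data has length 7. The slice data[0:6] selects indices [0, 1, 2, 3, 4, 5] (0->9, 1->2, 2->19, 3->18, 4->4, 5->6), giving [9, 2, 19, 18, 4, 6].

[9, 2, 19, 18, 4, 6]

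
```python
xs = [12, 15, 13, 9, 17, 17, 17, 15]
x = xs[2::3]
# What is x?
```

xs has length 8. The slice xs[2::3] selects indices [2, 5] (2->13, 5->17), giving [13, 17].

[13, 17]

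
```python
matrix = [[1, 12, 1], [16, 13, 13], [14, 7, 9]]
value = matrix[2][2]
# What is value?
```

matrix[2] = [14, 7, 9]. Taking column 2 of that row yields 9.

9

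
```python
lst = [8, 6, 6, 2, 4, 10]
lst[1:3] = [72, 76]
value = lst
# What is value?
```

lst starts as [8, 6, 6, 2, 4, 10] (length 6). The slice lst[1:3] covers indices [1, 2] with values [6, 6]. Replacing that slice with [72, 76] (same length) produces [8, 72, 76, 2, 4, 10].

[8, 72, 76, 2, 4, 10]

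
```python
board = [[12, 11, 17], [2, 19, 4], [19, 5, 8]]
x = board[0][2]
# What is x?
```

board[0] = [12, 11, 17]. Taking column 2 of that row yields 17.

17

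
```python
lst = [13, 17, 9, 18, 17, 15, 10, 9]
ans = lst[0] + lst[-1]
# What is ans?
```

lst has length 8. lst[0] = 13.
lst has length 8. Negative index -1 maps to positive index 8 + (-1) = 7. lst[7] = 9.
Sum: 13 + 9 = 22.

22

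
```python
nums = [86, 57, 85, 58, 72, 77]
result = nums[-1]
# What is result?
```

nums has length 6. Negative index -1 maps to positive index 6 + (-1) = 5. nums[5] = 77.

77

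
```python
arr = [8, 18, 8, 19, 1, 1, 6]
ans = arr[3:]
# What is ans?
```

arr has length 7. The slice arr[3:] selects indices [3, 4, 5, 6] (3->19, 4->1, 5->1, 6->6), giving [19, 1, 1, 6].

[19, 1, 1, 6]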